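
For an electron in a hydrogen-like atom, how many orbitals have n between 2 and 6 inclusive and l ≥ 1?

For each n in the range, tally the orbitals obeying l ≥ 1:
n=2 → 3; n=3 → 8; n=4 → 15; n=5 → 24; n=6 → 35.
Total orbitals: 3 + 8 + 15 + 24 + 35 = 85.

85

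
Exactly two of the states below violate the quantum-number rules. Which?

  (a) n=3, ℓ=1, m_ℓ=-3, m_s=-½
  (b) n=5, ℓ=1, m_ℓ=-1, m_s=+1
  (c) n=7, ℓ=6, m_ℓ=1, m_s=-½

(a) and (b)

(a) has |m_ℓ| = 3 > ℓ = 1, violating −ℓ ≤ m_ℓ ≤ ℓ.
(b) has m_s = +1, but an electron's spin must be ±1/2.
The remaining set (c) satisfies all four rules.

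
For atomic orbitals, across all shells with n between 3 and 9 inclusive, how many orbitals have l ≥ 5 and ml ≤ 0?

70

Per-shell orbital counts meeting the constraint:
n=6 → 6; n=7 → 13; n=8 → 21; n=9 → 30.
Total orbitals: 6 + 13 + 21 + 30 = 70.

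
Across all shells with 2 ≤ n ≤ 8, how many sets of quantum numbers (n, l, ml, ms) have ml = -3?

30

Count contributing orbitals for each principal shell:
n=4 → 1; n=5 → 2; n=6 → 3; n=7 → 4; n=8 → 5.
Orbitals: 1 + 2 + 3 + 4 + 5 = 15. Including both spin states (ms = ±1/2) gives 2 × 15 = 30 states.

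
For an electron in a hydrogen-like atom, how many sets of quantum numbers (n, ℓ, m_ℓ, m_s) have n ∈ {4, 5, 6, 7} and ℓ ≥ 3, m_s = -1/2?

90

Treat each shell separately and count matching orbitals:
n=4 → 7; n=5 → 16; n=6 → 27; n=7 → 40.
Orbitals: 7 + 16 + 27 + 40 = 90. With m_s fixed to -1/2 there is one state per orbital, so 90 states.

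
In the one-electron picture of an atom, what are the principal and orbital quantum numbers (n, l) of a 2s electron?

The leading integer gives n = 2; the letter 's' means l = 0.

n = 2, l = 0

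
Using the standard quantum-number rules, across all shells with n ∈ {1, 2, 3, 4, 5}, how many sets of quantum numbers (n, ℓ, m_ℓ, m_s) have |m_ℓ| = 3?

For each n in the range, tally the orbitals obeying |m_ℓ| = 3:
n=4 → 2; n=5 → 4.
Orbitals: 2 + 4 = 6. Including both spin states (m_s = ±1/2) gives 2 × 6 = 12 states.

12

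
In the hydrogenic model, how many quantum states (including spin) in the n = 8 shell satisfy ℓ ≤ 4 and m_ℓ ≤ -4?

2

For n = 8, ℓ ranges over 0 … 7.
Contributions: ℓ=4 → 1.
Orbitals: 1. Each orbital carries two spin states, so 1 × 2 = 2 states.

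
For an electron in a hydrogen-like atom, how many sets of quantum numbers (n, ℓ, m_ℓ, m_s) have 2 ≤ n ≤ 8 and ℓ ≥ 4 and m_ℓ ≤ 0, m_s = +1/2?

Go shell by shell, enumerating (ℓ, m_ℓ) with ℓ ≥ 4 and m_ℓ ≤ 0:
n=5 → 5; n=6 → 11; n=7 → 18; n=8 → 26.
Orbitals: 5 + 11 + 18 + 26 = 60. With m_s fixed to +1/2 there is one state per orbital, so 60 states.

60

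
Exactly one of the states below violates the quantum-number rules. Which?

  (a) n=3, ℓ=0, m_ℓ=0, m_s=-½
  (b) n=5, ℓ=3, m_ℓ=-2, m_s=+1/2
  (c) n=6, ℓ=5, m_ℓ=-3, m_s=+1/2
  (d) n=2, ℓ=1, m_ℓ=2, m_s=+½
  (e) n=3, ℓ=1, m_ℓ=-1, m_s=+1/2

(d)

(d) has |m_ℓ| = 2 > ℓ = 1, violating −ℓ ≤ m_ℓ ≤ ℓ.
The remaining sets (a), (b), (c), (e) satisfy all four rules.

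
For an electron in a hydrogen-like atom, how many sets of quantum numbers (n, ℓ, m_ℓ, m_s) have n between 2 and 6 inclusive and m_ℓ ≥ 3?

20

Work shell by shell — for each n, count the (ℓ, m_ℓ) pairs that satisfy m_ℓ ≥ 3:
n=4 → 1; n=5 → 3; n=6 → 6.
Orbitals: 1 + 3 + 6 = 10. Including both spin states (m_s = ±1/2) gives 2 × 10 = 20 states.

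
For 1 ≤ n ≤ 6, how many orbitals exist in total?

91

Total orbitals = 1² + 2² + 3² + 4² + 5² + 6² = 91.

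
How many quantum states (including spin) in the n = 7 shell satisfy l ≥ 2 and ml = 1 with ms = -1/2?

Go through l = 0, …, 6 (the values permitted for n = 7).
Contributions: l=2 → 1; l=3 → 1; l=4 → 1; l=5 → 1; l=6 → 1.
Orbitals: 1 + 1 + 1 + 1 + 1 = 5. With ms fixed to a single value there is one state per orbital, giving 5 states.

5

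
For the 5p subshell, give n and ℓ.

n = 5, ℓ = 1

The leading integer gives n = 5; the letter 'p' means ℓ = 1.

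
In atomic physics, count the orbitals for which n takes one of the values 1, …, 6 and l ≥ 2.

For each n in the range, tally the orbitals obeying l ≥ 2:
n=3 → 5; n=4 → 12; n=5 → 21; n=6 → 32.
Total orbitals: 5 + 12 + 21 + 32 = 70.

70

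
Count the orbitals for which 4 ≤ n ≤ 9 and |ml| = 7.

6

Per-shell orbital counts meeting the constraint:
n=8 → 2; n=9 → 4.
Total orbitals: 2 + 4 = 6.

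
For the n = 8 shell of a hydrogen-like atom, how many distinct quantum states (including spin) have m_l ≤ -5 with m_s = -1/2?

Per l-value: l=5 → 1; l=6 → 2; l=7 → 3.
Orbitals: 1 + 2 + 3 = 6. With m_s fixed to a single value there is one state per orbital, giving 6 states.

6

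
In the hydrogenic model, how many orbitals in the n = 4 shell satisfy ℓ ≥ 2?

The (ℓ, m_ℓ) pairs meeting ℓ ≥ 2 give: ℓ=2 → 5; ℓ=3 → 7.
Total orbitals: 5 + 7 = 12.

12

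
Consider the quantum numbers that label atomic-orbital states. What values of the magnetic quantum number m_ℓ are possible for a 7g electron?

-4, -3, -2, -1, 0, 1, 2, 3, 4

The 7g subshell has ℓ = 4, and m_ℓ takes every integer from −ℓ to +ℓ. With ℓ = 4 that gives the 9 values -4, -3, -2, -1, 0, 1, 2, 3, 4.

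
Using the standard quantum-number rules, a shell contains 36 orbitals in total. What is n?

n = 6

n² = 36 ⇒ n = 6.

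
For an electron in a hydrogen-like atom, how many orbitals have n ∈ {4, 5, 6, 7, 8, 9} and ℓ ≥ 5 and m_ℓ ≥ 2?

Count contributing orbitals for each principal shell:
n=6 → 4; n=7 → 9; n=8 → 15; n=9 → 22.
Total orbitals: 4 + 9 + 15 + 22 = 50.

50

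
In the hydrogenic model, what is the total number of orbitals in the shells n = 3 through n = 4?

Shell n has n² orbitals: 3²=9 + 4²=16 = 25 orbitals.

25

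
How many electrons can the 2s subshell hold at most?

A subshell with ℓ = 0 has 2ℓ+1 = 1 orbital, each holding 2 electrons (spin ±1/2), so 1 × 2 = 2.

2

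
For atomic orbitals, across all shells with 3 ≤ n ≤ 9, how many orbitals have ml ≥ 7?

4

Treat each shell separately and count matching orbitals:
n=8 → 1; n=9 → 3.
Total orbitals: 1 + 3 = 4.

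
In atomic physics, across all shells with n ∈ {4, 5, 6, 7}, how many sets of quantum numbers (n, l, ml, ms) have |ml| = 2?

56

For each n in the range, tally the orbitals obeying |ml| = 2:
n=4 → 4; n=5 → 6; n=6 → 8; n=7 → 10.
Orbitals: 4 + 6 + 8 + 10 = 28. Including both spin states (ms = ±1/2) gives 2 × 28 = 56 states.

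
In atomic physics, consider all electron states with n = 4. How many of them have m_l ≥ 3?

2

With n = 4 the allowed l are 0, 1, …, 3.
Orbitals with m_l ≥ 3, by l: l=3 → 1.
Orbitals: 1. Each orbital carries two spin states, so 1 × 2 = 2 states.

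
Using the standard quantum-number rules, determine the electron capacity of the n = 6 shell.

72

A shell holds 2n² electrons: 2 × 6² = 2 × 36 = 72.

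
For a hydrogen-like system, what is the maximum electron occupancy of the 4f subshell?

A subshell with l = 3 has 2l+1 = 7 orbitals, each holding 2 electrons (spin ±1/2), so 7 × 2 = 14.

14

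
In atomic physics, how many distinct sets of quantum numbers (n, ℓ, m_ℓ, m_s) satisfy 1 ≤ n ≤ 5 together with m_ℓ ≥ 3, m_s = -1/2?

4

Work shell by shell — for each n, count the (ℓ, m_ℓ) pairs that satisfy m_ℓ ≥ 3:
n=4 → 1; n=5 → 3.
Orbitals: 1 + 3 = 4. With m_s fixed to -1/2 there is one state per orbital, so 4 states.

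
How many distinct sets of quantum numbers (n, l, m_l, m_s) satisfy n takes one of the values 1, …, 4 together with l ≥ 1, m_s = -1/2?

Treat each shell separately and count matching orbitals:
n=2 → 3; n=3 → 8; n=4 → 15.
Orbitals: 3 + 8 + 15 = 26. With m_s fixed to -1/2 there is one state per orbital, so 26 states.

26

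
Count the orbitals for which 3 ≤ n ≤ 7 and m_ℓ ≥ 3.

20

For each n in the range, tally the orbitals obeying m_ℓ ≥ 3:
n=4 → 1; n=5 → 3; n=6 → 6; n=7 → 10.
Total orbitals: 1 + 3 + 6 + 10 = 20.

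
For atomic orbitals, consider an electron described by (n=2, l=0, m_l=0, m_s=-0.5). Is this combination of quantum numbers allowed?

Yes

n = 2 is a positive integer. l = 0 satisfies 0 ≤ l ≤ n−1 = 1. m_l = 0 lies in the range −l … +l (here 0). m_s = -1/2 is one of ±1/2.
All four constraints are satisfied.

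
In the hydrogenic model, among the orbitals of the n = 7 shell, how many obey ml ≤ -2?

Go through l = 0, …, 6 (the values permitted for n = 7).
Contributions: l=2 → 1; l=3 → 2; l=4 → 3; l=5 → 4; l=6 → 5.
Total orbitals: 1 + 2 + 3 + 4 + 5 = 15.

15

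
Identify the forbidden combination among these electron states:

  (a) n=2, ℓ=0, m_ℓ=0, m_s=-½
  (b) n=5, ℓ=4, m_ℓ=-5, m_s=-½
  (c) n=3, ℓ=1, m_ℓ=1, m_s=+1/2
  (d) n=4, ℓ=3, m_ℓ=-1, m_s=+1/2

(b)

(b) has |m_ℓ| = 5 > ℓ = 4, violating −ℓ ≤ m_ℓ ≤ ℓ.
The remaining sets (a), (c), (d) satisfy all four rules.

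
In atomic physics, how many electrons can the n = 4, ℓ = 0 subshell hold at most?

2

A subshell with ℓ = 0 has 2ℓ+1 = 1 orbital, each holding 2 electrons (spin ±1/2), so 1 × 2 = 2.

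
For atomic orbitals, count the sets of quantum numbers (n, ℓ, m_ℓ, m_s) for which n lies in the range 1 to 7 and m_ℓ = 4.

12

Treat each shell separately and count matching orbitals:
n=5 → 1; n=6 → 2; n=7 → 3.
Orbitals: 1 + 2 + 3 = 6. Including both spin states (m_s = ±1/2) gives 2 × 6 = 12 states.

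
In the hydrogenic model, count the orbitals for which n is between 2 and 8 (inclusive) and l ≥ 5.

Work shell by shell — for each n, count the (l, ml) pairs that satisfy l ≥ 5:
n=6 → 11; n=7 → 24; n=8 → 39.
Total orbitals: 11 + 24 + 39 = 74.

74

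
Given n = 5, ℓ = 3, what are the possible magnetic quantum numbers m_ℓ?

-3, -2, -1, 0, 1, 2, 3

m_ℓ takes every integer from −ℓ to +ℓ. With ℓ = 3 that gives the 7 values -3, -2, -1, 0, 1, 2, 3.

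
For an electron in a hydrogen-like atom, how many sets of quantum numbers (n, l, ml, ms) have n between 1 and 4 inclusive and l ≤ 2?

46

Work shell by shell — for each n, count the (l, ml) pairs that satisfy l ≤ 2:
n=1 → 1; n=2 → 4; n=3 → 9; n=4 → 9.
Orbitals: 1 + 4 + 9 + 9 = 23. Including both spin states (ms = ±1/2) gives 2 × 23 = 46 states.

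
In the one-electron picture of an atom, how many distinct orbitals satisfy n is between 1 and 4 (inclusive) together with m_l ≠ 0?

Work shell by shell — for each n, count the (l, m_l) pairs that satisfy m_l ≠ 0:
n=2 → 2; n=3 → 6; n=4 → 12.
Total orbitals: 2 + 6 + 12 = 20.

20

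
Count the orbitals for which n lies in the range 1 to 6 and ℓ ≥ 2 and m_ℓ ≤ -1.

30

Treat each shell separately and count matching orbitals:
n=3 → 2; n=4 → 5; n=5 → 9; n=6 → 14.
Total orbitals: 2 + 5 + 9 + 14 = 30.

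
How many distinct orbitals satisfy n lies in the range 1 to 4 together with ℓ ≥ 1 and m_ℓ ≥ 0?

For each n in the range, tally the orbitals obeying ℓ ≥ 1 and m_ℓ ≥ 0:
n=2 → 2; n=3 → 5; n=4 → 9.
Total orbitals: 2 + 5 + 9 = 16.

16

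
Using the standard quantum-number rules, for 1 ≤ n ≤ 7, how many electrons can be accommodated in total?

Total orbitals = 1² + 2² + 3² + 4² + 5² + 6² + 7² = 140. Doubling for spin gives 280 electrons.

280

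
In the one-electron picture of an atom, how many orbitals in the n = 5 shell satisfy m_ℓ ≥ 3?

For n = 5, ℓ ranges over 0 … 4.
Contributions: ℓ=3 → 1; ℓ=4 → 2.
Total orbitals: 1 + 2 = 3.

3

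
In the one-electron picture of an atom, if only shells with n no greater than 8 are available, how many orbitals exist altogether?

Total orbitals = 1² + 2² + 3² + 4² + 5² + 6² + 7² + 8² = 204.

204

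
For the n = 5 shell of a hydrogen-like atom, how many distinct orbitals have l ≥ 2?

The n = 5 shell has l = 0 through 4; check each.
Contributions: l=2 → 5; l=3 → 7; l=4 → 9.
Total orbitals: 5 + 7 + 9 = 21.

21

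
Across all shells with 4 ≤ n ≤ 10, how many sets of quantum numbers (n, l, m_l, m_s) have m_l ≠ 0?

For each n in the range, tally the orbitals obeying m_l ≠ 0:
n=4 → 12; n=5 → 20; n=6 → 30; n=7 → 42; n=8 → 56; n=9 → 72; n=10 → 90.
Orbitals: 12 + 20 + 30 + 42 + 56 + 72 + 90 = 322. Including both spin states (m_s = ±1/2) gives 2 × 322 = 644 states.

644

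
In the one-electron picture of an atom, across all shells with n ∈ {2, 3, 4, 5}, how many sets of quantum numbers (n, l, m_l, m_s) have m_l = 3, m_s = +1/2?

3

Count contributing orbitals for each principal shell:
n=4 → 1; n=5 → 2.
Orbitals: 1 + 2 = 3. With m_s fixed to +1/2 there is one state per orbital, so 3 states.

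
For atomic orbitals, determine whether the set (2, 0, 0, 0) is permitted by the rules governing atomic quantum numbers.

The spin quantum number for an electron can only be ms = +1/2 or −1/2; ms = 0 is not one of those.

Not allowed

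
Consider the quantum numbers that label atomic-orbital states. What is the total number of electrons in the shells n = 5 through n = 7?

Shell n has n² orbitals: 5²=25 + 6²=36 + 7²=49 = 110 orbitals.
Two spin states per orbital: 2 × 110 = 220 electrons.

220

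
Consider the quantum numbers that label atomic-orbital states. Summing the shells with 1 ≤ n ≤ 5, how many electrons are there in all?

Shell n has n² orbitals: 1²=1 + 2²=4 + 3²=9 + 4²=16 + 5²=25 = 55 orbitals.
Two spin states per orbital: 2 × 55 = 110 electrons.

110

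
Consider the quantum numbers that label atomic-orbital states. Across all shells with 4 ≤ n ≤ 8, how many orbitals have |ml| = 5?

12

Count contributing orbitals for each principal shell:
n=6 → 2; n=7 → 4; n=8 → 6.
Total orbitals: 2 + 4 + 6 = 12.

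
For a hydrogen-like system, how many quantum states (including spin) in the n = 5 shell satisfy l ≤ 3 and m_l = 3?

Go through l = 0, …, 4 (the values permitted for n = 5).
Contributions: l=3 → 1.
Orbitals: 1. Each orbital carries two spin states, so 1 × 2 = 2 states.

2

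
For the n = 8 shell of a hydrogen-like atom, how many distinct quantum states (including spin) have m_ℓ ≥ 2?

42

The n = 8 shell has ℓ = 0 through 7; check each.
Contributions: ℓ=2 → 1; ℓ=3 → 2; ℓ=4 → 3; ℓ=5 → 4; ℓ=6 → 5; ℓ=7 → 6.
Orbitals: 1 + 2 + 3 + 4 + 5 + 6 = 21. Each orbital carries two spin states, so 21 × 2 = 42 states.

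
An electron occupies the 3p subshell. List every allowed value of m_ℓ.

-1, 0, 1

The 3p subshell has ℓ = 1, and m_ℓ takes every integer from −ℓ to +ℓ. With ℓ = 1 that gives the 3 values -1, 0, 1.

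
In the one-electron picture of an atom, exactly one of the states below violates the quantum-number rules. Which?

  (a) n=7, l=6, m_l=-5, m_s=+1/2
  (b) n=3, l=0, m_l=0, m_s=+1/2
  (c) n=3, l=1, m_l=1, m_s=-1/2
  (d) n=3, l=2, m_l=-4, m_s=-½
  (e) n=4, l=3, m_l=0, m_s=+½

(d) has |m_l| = 4 > l = 2, violating −l ≤ m_l ≤ l.
The remaining sets (a), (b), (c), (e) satisfy all four rules.

(d)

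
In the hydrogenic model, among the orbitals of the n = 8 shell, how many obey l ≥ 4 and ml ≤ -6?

Go through l = 0, …, 7 (the values permitted for n = 8).
Per l-value: l=6 → 1; l=7 → 2.
Total orbitals: 1 + 2 = 3.

3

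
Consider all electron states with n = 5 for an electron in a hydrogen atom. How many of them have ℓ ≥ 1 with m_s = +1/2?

For n = 5, ℓ ranges over 0 … 4.
Contributions: ℓ=1 → 3; ℓ=2 → 5; ℓ=3 → 7; ℓ=4 → 9.
Orbitals: 3 + 5 + 7 + 9 = 24. With m_s fixed to a single value there is one state per orbital, giving 24 states.

24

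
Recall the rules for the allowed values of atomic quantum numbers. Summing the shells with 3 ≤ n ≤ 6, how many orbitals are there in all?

86

Shell n has n² orbitals: 3²=9 + 4²=16 + 5²=25 + 6²=36 = 86 orbitals.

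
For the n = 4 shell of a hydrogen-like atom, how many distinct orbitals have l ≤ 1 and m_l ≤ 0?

Per l-value: l=0 → 1; l=1 → 2.
Total orbitals: 1 + 2 = 3.

3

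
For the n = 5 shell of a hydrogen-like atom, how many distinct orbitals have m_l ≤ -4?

1

With n = 5 the allowed l are 0, 1, …, 4.
The (l, m_l) pairs meeting m_l ≤ -4 give: l=4 → 1.
Total orbitals: 1.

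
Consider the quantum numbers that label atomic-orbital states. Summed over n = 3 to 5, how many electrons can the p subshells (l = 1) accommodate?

18

A p subshell (l = 1) exists for every n ≥ 2, so shells n = 3, 4, 5 each contribute one — 3 subshells.
Since each p subshell holds 2(2·1+1) = 6 electrons, the total is 3 × 6 = 18.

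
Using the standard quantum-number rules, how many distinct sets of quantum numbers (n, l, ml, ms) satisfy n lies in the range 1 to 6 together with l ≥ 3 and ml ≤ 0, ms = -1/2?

28

Treat each shell separately and count matching orbitals:
n=4 → 4; n=5 → 9; n=6 → 15.
Orbitals: 4 + 9 + 15 = 28. With ms fixed to -1/2 there is one state per orbital, so 28 states.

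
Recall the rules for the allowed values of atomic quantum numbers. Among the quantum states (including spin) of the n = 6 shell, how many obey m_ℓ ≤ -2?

Go through ℓ = 0, …, 5 (the values permitted for n = 6).
Orbitals with m_ℓ ≤ -2, by ℓ: ℓ=2 → 1; ℓ=3 → 2; ℓ=4 → 3; ℓ=5 → 4.
Orbitals: 1 + 2 + 3 + 4 = 10. Each orbital carries two spin states, so 10 × 2 = 20 states.

20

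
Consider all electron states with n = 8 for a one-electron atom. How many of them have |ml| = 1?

28

For n = 8, l ranges over 0 … 7.
Orbitals with |ml| = 1, by l: l=1 → 2; l=2 → 2; l=3 → 2; l=4 → 2; l=5 → 2; l=6 → 2; l=7 → 2.
Orbitals: 2 + 2 + 2 + 2 + 2 + 2 + 2 = 14. Each orbital carries two spin states, so 14 × 2 = 28 states.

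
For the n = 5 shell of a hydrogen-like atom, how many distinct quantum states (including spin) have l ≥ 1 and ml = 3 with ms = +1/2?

The n = 5 shell has l = 0 through 4; check each.
The (l, ml) pairs meeting l ≥ 1 and ml = 3 give: l=3 → 1; l=4 → 1.
Orbitals: 1 + 1 = 2. With ms fixed to a single value there is one state per orbital, giving 2 states.

2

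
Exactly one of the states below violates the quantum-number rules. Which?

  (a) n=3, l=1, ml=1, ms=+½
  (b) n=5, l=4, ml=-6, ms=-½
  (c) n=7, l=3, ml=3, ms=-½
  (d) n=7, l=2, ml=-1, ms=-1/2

(b) has |ml| = 6 > l = 4, violating −l ≤ ml ≤ l.
The remaining sets (a), (c), (d) satisfy all four rules.

(b)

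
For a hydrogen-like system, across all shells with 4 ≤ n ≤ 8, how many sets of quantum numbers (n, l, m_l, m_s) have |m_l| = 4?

40

Go shell by shell, enumerating (l, m_l) with |m_l| = 4:
n=5 → 2; n=6 → 4; n=7 → 6; n=8 → 8.
Orbitals: 2 + 4 + 6 + 8 = 20. Including both spin states (m_s = ±1/2) gives 2 × 20 = 40 states.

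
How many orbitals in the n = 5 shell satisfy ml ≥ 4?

For n = 5, l ranges over 0 … 4.
Contributions: l=4 → 1.
Total orbitals: 1.

1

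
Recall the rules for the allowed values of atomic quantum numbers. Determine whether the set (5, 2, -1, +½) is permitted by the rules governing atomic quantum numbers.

Yes

n = 5 is a positive integer. l = 2 satisfies 0 ≤ l ≤ n−1 = 4. m_l = -1 lies in the range −l … +l (here −2 … 2). m_s = +1/2 is one of ±1/2.
All four constraints are satisfied.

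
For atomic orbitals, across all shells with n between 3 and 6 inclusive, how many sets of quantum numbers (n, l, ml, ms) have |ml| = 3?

Treat each shell separately and count matching orbitals:
n=4 → 2; n=5 → 4; n=6 → 6.
Orbitals: 2 + 4 + 6 = 12. Including both spin states (ms = ±1/2) gives 2 × 12 = 24 states.

24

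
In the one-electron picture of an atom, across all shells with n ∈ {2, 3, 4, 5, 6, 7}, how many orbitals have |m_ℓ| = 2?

Per-shell orbital counts meeting the constraint:
n=3 → 2; n=4 → 4; n=5 → 6; n=6 → 8; n=7 → 10.
Total orbitals: 2 + 4 + 6 + 8 + 10 = 30.

30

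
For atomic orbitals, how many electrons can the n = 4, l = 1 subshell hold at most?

A subshell with l = 1 has 2l+1 = 3 orbitals, each holding 2 electrons (spin ±1/2), so 3 × 2 = 6.

6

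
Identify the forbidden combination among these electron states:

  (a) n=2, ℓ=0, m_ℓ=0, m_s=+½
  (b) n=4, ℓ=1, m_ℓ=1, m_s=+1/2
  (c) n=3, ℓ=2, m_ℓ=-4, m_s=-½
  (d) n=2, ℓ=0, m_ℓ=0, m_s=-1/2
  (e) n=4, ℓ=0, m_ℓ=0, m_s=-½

(c)

(c) has |m_ℓ| = 4 > ℓ = 2, violating −ℓ ≤ m_ℓ ≤ ℓ.
The remaining sets (a), (b), (d), (e) satisfy all four rules.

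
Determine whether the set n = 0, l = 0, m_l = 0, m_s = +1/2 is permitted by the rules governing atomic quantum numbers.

Invalid

The principal quantum number must be a positive integer (n ≥ 1), but here n = 0.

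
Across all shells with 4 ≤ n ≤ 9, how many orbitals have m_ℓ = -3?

21

For each n in the range, tally the orbitals obeying m_ℓ = -3:
n=4 → 1; n=5 → 2; n=6 → 3; n=7 → 4; n=8 → 5; n=9 → 6.
Total orbitals: 1 + 2 + 3 + 4 + 5 + 6 = 21.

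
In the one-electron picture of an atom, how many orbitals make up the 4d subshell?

A subshell has 2ℓ+1 orbitals; with ℓ = 2, that's 5.

5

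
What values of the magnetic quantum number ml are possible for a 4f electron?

The 4f subshell has l = 3, and ml takes every integer from −l to +l. With l = 3 that gives the 7 values -3, -2, -1, 0, 1, 2, 3.

-3, -2, -1, 0, 1, 2, 3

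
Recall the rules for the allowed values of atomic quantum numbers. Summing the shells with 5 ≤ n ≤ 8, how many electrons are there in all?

Shell n has n² orbitals: 5²=25 + 6²=36 + 7²=49 + 8²=64 = 174 orbitals.
Two spin states per orbital: 2 × 174 = 348 electrons.

348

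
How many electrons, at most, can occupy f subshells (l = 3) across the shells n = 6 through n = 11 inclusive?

An f subshell (l = 3) exists for every n ≥ 4, so shells n = 6, 7, 8, 9, 10, 11 each contribute one — 6 subshells.
Since each f subshell holds 2(2·3+1) = 14 electrons, the total is 6 × 14 = 84.

84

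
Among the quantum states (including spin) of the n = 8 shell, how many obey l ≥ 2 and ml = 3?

With n = 8 the allowed l are 0, 1, …, 7.
Contributions: l=3 → 1; l=4 → 1; l=5 → 1; l=6 → 1; l=7 → 1.
Orbitals: 1 + 1 + 1 + 1 + 1 = 5. Each orbital carries two spin states, so 5 × 2 = 10 states.

10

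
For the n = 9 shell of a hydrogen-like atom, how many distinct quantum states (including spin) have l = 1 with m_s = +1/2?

Per l-value: l=1 → 3.
Orbitals: 3. With m_s fixed to a single value there is one state per orbital, giving 3 states.

3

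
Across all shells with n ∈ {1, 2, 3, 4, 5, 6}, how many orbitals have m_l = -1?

Per-shell orbital counts meeting the constraint:
n=2 → 1; n=3 → 2; n=4 → 3; n=5 → 4; n=6 → 5.
Total orbitals: 1 + 2 + 3 + 4 + 5 = 15.

15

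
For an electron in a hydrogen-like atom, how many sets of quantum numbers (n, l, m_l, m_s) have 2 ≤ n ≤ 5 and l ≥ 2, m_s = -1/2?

38

Go shell by shell, enumerating (l, m_l) with l ≥ 2:
n=3 → 5; n=4 → 12; n=5 → 21.
Orbitals: 5 + 12 + 21 = 38. With m_s fixed to -1/2 there is one state per orbital, so 38 states.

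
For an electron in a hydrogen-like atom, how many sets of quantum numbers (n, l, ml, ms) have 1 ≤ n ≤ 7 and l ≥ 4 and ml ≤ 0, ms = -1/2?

34

Work shell by shell — for each n, count the (l, ml) pairs that satisfy l ≥ 4 and ml ≤ 0:
n=5 → 5; n=6 → 11; n=7 → 18.
Orbitals: 5 + 11 + 18 = 34. With ms fixed to -1/2 there is one state per orbital, so 34 states.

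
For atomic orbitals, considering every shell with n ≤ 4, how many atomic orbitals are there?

Total orbitals = 1² + 2² + 3² + 4² = 30.

30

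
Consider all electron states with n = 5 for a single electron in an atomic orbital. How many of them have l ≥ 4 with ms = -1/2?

9

With n = 5 the allowed l are 0, 1, …, 4.
Orbitals with l ≥ 4, by l: l=4 → 9.
Orbitals: 9. With ms fixed to a single value there is one state per orbital, giving 9 states.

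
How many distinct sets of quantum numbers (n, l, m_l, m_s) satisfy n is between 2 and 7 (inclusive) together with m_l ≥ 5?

Go shell by shell, enumerating (l, m_l) with m_l ≥ 5:
n=6 → 1; n=7 → 3.
Orbitals: 1 + 3 = 4. Including both spin states (m_s = ±1/2) gives 2 × 4 = 8 states.

8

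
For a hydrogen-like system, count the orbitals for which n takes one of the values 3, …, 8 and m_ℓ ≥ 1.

83

Count contributing orbitals for each principal shell:
n=3 → 3; n=4 → 6; n=5 → 10; n=6 → 15; n=7 → 21; n=8 → 28.
Total orbitals: 3 + 6 + 10 + 15 + 21 + 28 = 83.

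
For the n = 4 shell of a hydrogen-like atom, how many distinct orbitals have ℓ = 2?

The n = 4 shell has ℓ = 0 through 3; check each.
Orbitals with ℓ = 2, by ℓ: ℓ=2 → 5.
Total orbitals: 5.

5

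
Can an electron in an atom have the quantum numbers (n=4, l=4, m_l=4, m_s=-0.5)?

The orbital quantum number must satisfy 0 ≤ l ≤ n−1. With n = 4 the allowed l values are 0, 1, 2, 3, so l = 4 is out of range.

No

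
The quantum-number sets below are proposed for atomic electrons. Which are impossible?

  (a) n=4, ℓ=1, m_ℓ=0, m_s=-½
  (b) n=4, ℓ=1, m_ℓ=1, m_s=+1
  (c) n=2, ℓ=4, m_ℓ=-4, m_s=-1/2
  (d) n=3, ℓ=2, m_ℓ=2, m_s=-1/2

(b) and (c)

(b) has m_s = +1, but an electron's spin must be ±1/2.
(c) has ℓ = 4 ≥ n = 2, violating 0 ≤ ℓ ≤ n−1.
The remaining sets (a), (d) satisfy all four rules.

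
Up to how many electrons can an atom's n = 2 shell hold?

A shell holds 2n² electrons: 2 × 2² = 2 × 4 = 8.

8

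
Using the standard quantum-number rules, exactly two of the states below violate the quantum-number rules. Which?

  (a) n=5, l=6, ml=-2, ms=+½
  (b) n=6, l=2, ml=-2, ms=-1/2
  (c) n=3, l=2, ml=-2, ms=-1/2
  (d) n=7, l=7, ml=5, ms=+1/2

(a) has l = 6 ≥ n = 5, violating 0 ≤ l ≤ n−1.
(d) has l = 7 ≥ n = 7, violating 0 ≤ l ≤ n−1.
The remaining sets (b), (c) satisfy all four rules.

(a) and (d)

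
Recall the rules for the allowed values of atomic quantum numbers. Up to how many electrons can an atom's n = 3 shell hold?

A shell holds 2n² electrons: 2 × 3² = 2 × 9 = 18.

18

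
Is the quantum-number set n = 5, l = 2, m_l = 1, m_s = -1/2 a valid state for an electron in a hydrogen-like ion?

Allowed

n = 5 is a positive integer. l = 2 satisfies 0 ≤ l ≤ n−1 = 4. m_l = 1 lies in the range −l … +l (here −2 … 2). m_s = -1/2 is one of ±1/2.
All four constraints are satisfied.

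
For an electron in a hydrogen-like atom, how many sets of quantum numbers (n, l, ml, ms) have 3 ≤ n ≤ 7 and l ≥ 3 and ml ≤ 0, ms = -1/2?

Treat each shell separately and count matching orbitals:
n=4 → 4; n=5 → 9; n=6 → 15; n=7 → 22.
Orbitals: 4 + 9 + 15 + 22 = 50. With ms fixed to -1/2 there is one state per orbital, so 50 states.

50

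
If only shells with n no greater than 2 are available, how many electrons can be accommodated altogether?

Total orbitals = 1² + 2² = 5. Doubling for spin gives 10 electrons.

10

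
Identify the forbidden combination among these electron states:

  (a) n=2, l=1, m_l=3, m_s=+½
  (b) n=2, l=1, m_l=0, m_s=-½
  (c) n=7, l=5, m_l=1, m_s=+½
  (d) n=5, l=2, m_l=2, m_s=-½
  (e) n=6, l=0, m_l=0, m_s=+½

(a)

(a) has |m_l| = 3 > l = 1, violating −l ≤ m_l ≤ l.
The remaining sets (b), (c), (d), (e) satisfy all four rules.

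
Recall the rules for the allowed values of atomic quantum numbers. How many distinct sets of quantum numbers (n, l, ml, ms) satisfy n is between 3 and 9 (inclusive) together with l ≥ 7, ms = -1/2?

Go shell by shell, enumerating (l, ml) with l ≥ 7:
n=8 → 15; n=9 → 32.
Orbitals: 15 + 32 = 47. With ms fixed to -1/2 there is one state per orbital, so 47 states.

47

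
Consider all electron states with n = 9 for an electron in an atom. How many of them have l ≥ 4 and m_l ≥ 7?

6

The n = 9 shell has l = 0 through 8; check each.
The (l, m_l) pairs meeting l ≥ 4 and m_l ≥ 7 give: l=7 → 1; l=8 → 2.
Orbitals: 1 + 2 = 3. Each orbital carries two spin states, so 3 × 2 = 6 states.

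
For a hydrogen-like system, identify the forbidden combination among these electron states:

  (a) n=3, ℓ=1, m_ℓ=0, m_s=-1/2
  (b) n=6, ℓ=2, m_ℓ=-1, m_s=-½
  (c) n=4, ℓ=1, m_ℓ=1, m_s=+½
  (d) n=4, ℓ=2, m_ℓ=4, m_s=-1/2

(d)

(d) has |m_ℓ| = 4 > ℓ = 2, violating −ℓ ≤ m_ℓ ≤ ℓ.
The remaining sets (a), (b), (c) satisfy all four rules.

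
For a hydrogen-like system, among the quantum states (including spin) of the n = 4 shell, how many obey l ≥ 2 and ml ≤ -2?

6

With n = 4 the allowed l are 0, 1, …, 3.
The (l, ml) pairs meeting l ≥ 2 and ml ≤ -2 give: l=2 → 1; l=3 → 2.
Orbitals: 1 + 2 = 3. Each orbital carries two spin states, so 3 × 2 = 6 states.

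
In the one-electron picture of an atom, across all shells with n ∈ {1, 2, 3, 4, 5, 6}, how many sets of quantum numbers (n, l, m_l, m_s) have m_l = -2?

20

Work shell by shell — for each n, count the (l, m_l) pairs that satisfy m_l = -2:
n=3 → 1; n=4 → 2; n=5 → 3; n=6 → 4.
Orbitals: 1 + 2 + 3 + 4 = 10. Including both spin states (m_s = ±1/2) gives 2 × 10 = 20 states.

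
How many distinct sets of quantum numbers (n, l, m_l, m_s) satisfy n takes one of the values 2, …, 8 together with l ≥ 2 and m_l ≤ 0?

196

Work shell by shell — for each n, count the (l, m_l) pairs that satisfy l ≥ 2 and m_l ≤ 0:
n=3 → 3; n=4 → 7; n=5 → 12; n=6 → 18; n=7 → 25; n=8 → 33.
Orbitals: 3 + 7 + 12 + 18 + 25 + 33 = 98. Including both spin states (m_s = ±1/2) gives 2 × 98 = 196 states.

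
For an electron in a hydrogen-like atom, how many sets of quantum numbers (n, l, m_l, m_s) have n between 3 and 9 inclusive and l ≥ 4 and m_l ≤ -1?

Count contributing orbitals for each principal shell:
n=5 → 4; n=6 → 9; n=7 → 15; n=8 → 22; n=9 → 30.
Orbitals: 4 + 9 + 15 + 22 + 30 = 80. Including both spin states (m_s = ±1/2) gives 2 × 80 = 160 states.

160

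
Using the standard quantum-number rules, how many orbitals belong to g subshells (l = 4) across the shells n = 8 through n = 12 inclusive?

45

A g subshell (l = 4) exists for every n ≥ 5, so shells n = 8, 9, 10, 11, 12 each contribute one — 5 subshells.
Since each g subshell has 2·4+1 = 9 orbitals, the total is 5 × 9 = 45.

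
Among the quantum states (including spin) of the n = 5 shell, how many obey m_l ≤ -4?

2

The n = 5 shell has l = 0 through 4; check each.
Orbitals with m_l ≤ -4, by l: l=4 → 1.
Orbitals: 1. Each orbital carries two spin states, so 1 × 2 = 2 states.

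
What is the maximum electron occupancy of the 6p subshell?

6

A subshell with ℓ = 1 has 2ℓ+1 = 3 orbitals, each holding 2 electrons (spin ±1/2), so 3 × 2 = 6.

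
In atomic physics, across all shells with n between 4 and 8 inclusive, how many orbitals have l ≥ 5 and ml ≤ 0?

For each n in the range, tally the orbitals obeying l ≥ 5 and ml ≤ 0:
n=6 → 6; n=7 → 13; n=8 → 21.
Total orbitals: 6 + 13 + 21 = 40.

40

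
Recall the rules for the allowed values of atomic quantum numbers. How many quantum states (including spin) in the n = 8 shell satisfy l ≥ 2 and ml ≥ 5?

Per l-value: l=5 → 1; l=6 → 2; l=7 → 3.
Orbitals: 1 + 2 + 3 = 6. Each orbital carries two spin states, so 6 × 2 = 12 states.

12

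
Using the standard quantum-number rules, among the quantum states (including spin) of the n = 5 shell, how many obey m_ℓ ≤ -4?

With n = 5 the allowed ℓ are 0, 1, …, 4.
Per ℓ-value: ℓ=4 → 1.
Orbitals: 1. Each orbital carries two spin states, so 1 × 2 = 2 states.

2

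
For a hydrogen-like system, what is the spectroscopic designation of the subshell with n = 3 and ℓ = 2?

3d

ℓ = 2 corresponds to the letter 'd', so the subshell is 3d.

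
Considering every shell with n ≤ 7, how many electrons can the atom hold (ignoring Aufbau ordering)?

280

Total orbitals = 1² + 2² + 3² + 4² + 5² + 6² + 7² = 140. Doubling for spin gives 280 electrons.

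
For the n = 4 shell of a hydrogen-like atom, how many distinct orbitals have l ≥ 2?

The n = 4 shell has l = 0 through 3; check each.
The (l, m_l) pairs meeting l ≥ 2 give: l=2 → 5; l=3 → 7.
Total orbitals: 5 + 7 = 12.

12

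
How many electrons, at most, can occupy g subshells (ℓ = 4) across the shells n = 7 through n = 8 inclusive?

A g subshell (ℓ = 4) exists for every n ≥ 5, so shells n = 7, 8 each contribute one — 2 subshells.
Since each g subshell holds 2(2·4+1) = 18 electrons, the total is 2 × 18 = 36.

36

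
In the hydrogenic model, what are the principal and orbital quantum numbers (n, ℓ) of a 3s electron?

The leading integer gives n = 3; the letter 's' means ℓ = 0.

n = 3, ℓ = 0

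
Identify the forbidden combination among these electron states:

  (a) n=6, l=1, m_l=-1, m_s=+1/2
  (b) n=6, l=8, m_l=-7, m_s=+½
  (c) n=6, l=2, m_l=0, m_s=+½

(b)

(b) has l = 8 ≥ n = 6, violating 0 ≤ l ≤ n−1.
The remaining sets (a), (c) satisfy all four rules.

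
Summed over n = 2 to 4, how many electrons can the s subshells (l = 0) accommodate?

An s subshell (l = 0) exists for every n ≥ 1, so shells n = 2, 3, 4 each contribute one — 3 subshells.
Since each s subshell holds 2(2·0+1) = 2 electrons, the total is 3 × 2 = 6.

6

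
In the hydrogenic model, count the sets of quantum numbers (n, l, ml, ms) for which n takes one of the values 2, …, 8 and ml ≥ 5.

Per-shell orbital counts meeting the constraint:
n=6 → 1; n=7 → 3; n=8 → 6.
Orbitals: 1 + 3 + 6 = 10. Including both spin states (ms = ±1/2) gives 2 × 10 = 20 states.

20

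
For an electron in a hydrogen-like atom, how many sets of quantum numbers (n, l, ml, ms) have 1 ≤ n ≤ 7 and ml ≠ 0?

224

Treat each shell separately and count matching orbitals:
n=2 → 2; n=3 → 6; n=4 → 12; n=5 → 20; n=6 → 30; n=7 → 42.
Orbitals: 2 + 6 + 12 + 20 + 30 + 42 = 112. Including both spin states (ms = ±1/2) gives 2 × 112 = 224 states.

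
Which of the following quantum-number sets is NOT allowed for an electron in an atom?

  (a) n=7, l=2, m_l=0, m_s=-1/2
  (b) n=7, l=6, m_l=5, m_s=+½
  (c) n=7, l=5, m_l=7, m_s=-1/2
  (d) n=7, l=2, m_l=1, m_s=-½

(c) has |m_l| = 7 > l = 5, violating −l ≤ m_l ≤ l.
The remaining sets (a), (b), (d) satisfy all four rules.

(c)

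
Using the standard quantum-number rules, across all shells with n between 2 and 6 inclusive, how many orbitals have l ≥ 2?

70

Go shell by shell, enumerating (l, ml) with l ≥ 2:
n=3 → 5; n=4 → 12; n=5 → 21; n=6 → 32.
Total orbitals: 5 + 12 + 21 + 32 = 70.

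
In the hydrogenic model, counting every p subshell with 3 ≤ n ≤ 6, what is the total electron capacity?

A p subshell (l = 1) exists for every n ≥ 2, so shells n = 3, 4, 5, 6 each contribute one — 4 subshells.
Since each p subshell holds 2(2·1+1) = 6 electrons, the total is 4 × 6 = 24.

24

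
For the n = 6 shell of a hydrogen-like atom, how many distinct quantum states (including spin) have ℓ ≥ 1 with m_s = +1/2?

The n = 6 shell has ℓ = 0 through 5; check each.
Orbitals with ℓ ≥ 1, by ℓ: ℓ=1 → 3; ℓ=2 → 5; ℓ=3 → 7; ℓ=4 → 9; ℓ=5 → 11.
Orbitals: 3 + 5 + 7 + 9 + 11 = 35. With m_s fixed to a single value there is one state per orbital, giving 35 states.

35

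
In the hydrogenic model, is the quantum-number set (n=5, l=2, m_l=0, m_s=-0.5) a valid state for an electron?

n = 5 is a positive integer. l = 2 satisfies 0 ≤ l ≤ n−1 = 4. m_l = 0 lies in the range −l … +l (here −2 … 2). m_s = -1/2 is one of ±1/2.
All four constraints are satisfied.

Allowed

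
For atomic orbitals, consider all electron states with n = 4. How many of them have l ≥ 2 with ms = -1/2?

Go through l = 0, …, 3 (the values permitted for n = 4).
Per l-value: l=2 → 5; l=3 → 7.
Orbitals: 5 + 7 = 12. With ms fixed to a single value there is one state per orbital, giving 12 states.

12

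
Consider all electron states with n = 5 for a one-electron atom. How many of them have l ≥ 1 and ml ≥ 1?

20

For n = 5, l ranges over 0 … 4.
Contributions: l=1 → 1; l=2 → 2; l=3 → 3; l=4 → 4.
Orbitals: 1 + 2 + 3 + 4 = 10. Each orbital carries two spin states, so 10 × 2 = 20 states.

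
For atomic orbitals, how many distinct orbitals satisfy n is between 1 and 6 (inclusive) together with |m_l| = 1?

Per-shell orbital counts meeting the constraint:
n=2 → 2; n=3 → 4; n=4 → 6; n=5 → 8; n=6 → 10.
Total orbitals: 2 + 4 + 6 + 8 + 10 = 30.

30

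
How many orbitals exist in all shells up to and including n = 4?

Total orbitals = 1² + 2² + 3² + 4² = 30.

30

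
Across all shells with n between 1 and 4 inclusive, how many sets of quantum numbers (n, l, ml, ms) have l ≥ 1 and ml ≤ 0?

Count contributing orbitals for each principal shell:
n=2 → 2; n=3 → 5; n=4 → 9.
Orbitals: 2 + 5 + 9 = 16. Including both spin states (ms = ±1/2) gives 2 × 16 = 32 states.

32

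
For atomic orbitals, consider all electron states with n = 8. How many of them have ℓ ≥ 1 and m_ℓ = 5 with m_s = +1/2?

3

The n = 8 shell has ℓ = 0 through 7; check each.
Per ℓ-value: ℓ=5 → 1; ℓ=6 → 1; ℓ=7 → 1.
Orbitals: 1 + 1 + 1 = 3. With m_s fixed to a single value there is one state per orbital, giving 3 states.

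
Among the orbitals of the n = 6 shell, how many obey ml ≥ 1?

15

The (l, ml) pairs meeting ml ≥ 1 give: l=1 → 1; l=2 → 2; l=3 → 3; l=4 → 4; l=5 → 5.
Total orbitals: 1 + 2 + 3 + 4 + 5 = 15.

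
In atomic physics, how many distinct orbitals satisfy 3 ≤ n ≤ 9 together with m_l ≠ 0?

238

Per-shell orbital counts meeting the constraint:
n=3 → 6; n=4 → 12; n=5 → 20; n=6 → 30; n=7 → 42; n=8 → 56; n=9 → 72.
Total orbitals: 6 + 12 + 20 + 30 + 42 + 56 + 72 = 238.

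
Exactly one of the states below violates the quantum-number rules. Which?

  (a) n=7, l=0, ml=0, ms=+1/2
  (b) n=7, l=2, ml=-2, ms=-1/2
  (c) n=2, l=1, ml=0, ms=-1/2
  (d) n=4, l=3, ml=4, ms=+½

(d) has |ml| = 4 > l = 3, violating −l ≤ ml ≤ l.
The remaining sets (a), (b), (c) satisfy all four rules.

(d)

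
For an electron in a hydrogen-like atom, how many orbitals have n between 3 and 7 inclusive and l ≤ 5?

Go shell by shell, enumerating (l, m_l) with l ≤ 5:
n=3 → 9; n=4 → 16; n=5 → 25; n=6 → 36; n=7 → 36.
Total orbitals: 9 + 16 + 25 + 36 + 36 = 122.

122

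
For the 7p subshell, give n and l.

The leading integer gives n = 7; the letter 'p' means l = 1.

n = 7, l = 1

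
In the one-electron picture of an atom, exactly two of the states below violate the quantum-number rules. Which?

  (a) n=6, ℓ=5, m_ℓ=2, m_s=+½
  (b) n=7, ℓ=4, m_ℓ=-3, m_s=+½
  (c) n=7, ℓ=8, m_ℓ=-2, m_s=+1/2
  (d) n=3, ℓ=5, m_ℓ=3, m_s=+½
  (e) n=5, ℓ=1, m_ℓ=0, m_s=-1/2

(c) has ℓ = 8 ≥ n = 7, violating 0 ≤ ℓ ≤ n−1.
(d) has ℓ = 5 ≥ n = 3, violating 0 ≤ ℓ ≤ n−1.
The remaining sets (a), (b), (e) satisfy all four rules.

(c) and (d)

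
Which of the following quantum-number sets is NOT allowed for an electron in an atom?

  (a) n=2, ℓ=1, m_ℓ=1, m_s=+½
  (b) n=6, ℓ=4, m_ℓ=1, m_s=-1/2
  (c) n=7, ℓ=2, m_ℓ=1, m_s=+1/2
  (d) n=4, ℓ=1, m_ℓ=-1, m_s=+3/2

(d) has m_s = +3/2, but an electron's spin must be ±1/2.
The remaining sets (a), (b), (c) satisfy all four rules.

(d)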